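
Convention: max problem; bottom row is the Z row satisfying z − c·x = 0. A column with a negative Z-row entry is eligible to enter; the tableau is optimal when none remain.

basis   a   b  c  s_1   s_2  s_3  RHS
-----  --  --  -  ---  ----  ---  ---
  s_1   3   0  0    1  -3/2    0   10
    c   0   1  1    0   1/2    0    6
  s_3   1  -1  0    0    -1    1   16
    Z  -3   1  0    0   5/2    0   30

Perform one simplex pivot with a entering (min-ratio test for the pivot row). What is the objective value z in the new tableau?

Ratio test on column a — row 1: 10/3 = 10/3; row 2: entry 0 ≤ 0; row 3: 16/1 = 16. Minimum is 10/3 at row 1 (s_1 leaves); pivot element 3.
Pivot on row 1; the Z-row RHS becomes 30 − (-3)·(10/3) = 40.

40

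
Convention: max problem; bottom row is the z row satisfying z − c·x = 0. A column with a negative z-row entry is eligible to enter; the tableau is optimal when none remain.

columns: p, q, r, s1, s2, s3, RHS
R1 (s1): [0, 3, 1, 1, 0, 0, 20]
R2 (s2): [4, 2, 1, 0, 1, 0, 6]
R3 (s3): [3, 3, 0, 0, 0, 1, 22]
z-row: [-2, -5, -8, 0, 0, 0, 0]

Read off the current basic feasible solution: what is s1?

20

s1 is basic (row 1); its value is the RHS of that row, 20.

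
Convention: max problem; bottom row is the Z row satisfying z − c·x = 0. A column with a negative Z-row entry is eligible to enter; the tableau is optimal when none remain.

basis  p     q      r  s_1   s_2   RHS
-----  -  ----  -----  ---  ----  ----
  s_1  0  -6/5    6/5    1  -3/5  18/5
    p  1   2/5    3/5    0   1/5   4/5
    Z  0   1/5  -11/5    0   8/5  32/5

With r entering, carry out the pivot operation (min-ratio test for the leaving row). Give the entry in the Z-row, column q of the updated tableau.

5/3

Ratio test on column r — row 1: (18/5)/(6/5) = 3; row 2: (4/5)/(3/5) = 4/3. Minimum is 4/3 at row 2 (p leaves); pivot element 3/5.
Divide row 2 by 3/5; eliminate column r from the other rows.
Z-row update in column q: 1/5 − (-11/5)·(2/3) = 5/3.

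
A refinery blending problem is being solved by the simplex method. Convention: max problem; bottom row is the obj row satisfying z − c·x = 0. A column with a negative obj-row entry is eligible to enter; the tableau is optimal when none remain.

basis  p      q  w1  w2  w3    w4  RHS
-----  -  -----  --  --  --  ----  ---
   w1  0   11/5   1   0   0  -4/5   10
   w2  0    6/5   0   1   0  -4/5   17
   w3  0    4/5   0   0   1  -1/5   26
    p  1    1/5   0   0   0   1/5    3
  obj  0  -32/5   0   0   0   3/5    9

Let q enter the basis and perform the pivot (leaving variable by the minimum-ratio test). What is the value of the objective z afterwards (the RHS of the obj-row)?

Ratio test on column q — row 1: 10/(11/5) = 50/11; row 2: 17/(6/5) = 85/6; row 3: 26/(4/5) = 65/2; row 4: 3/(1/5) = 15. Minimum is 50/11 at row 1 (w1 leaves); pivot element 11/5.
Pivot on row 1; the obj-row RHS becomes 9 − (-32/5)·(50/11) = 419/11.

419/11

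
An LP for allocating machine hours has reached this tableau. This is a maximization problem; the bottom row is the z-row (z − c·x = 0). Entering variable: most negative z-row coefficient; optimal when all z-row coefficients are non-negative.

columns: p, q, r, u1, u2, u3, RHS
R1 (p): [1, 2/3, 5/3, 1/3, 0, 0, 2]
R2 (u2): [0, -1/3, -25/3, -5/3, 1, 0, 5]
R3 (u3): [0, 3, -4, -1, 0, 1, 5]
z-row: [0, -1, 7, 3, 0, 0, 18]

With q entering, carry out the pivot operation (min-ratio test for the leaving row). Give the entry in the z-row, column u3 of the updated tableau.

1/3

Ratio test on column q — row 1: 2/(2/3) = 3; row 2: entry -1/3 ≤ 0; row 3: 5/3 = 5/3. Minimum is 5/3 at row 3 (u3 leaves); pivot element 3.
Divide row 3 by 3; eliminate column q from the other rows.
z-row update in column u3: 0 − (-1)·(1/3) = 1/3.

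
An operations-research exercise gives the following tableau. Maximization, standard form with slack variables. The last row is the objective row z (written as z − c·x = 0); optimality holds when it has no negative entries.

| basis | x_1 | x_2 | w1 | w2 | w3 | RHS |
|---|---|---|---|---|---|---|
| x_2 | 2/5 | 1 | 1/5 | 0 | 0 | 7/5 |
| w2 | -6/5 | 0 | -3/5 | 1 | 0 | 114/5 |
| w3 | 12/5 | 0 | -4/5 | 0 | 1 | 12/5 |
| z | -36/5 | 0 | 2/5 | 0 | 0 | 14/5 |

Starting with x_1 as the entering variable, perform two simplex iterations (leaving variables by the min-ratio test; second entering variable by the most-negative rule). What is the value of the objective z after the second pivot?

Ratio test on column x_1 — row 1: (7/5)/(2/5) = 7/2; row 2: entry -6/5 ≤ 0; row 3: (12/5)/(12/5) = 1. Minimum is 1 at row 3 (w3 leaves); pivot element 12/5.
Pivot on row 3; the z-row RHS becomes 14/5 − (-36/5)·1 = 10.
Next entering variable (most negative z-row entry -2): w1.
Ratio test on column w1 — row 1: 1/(1/3) = 3; row 2: entry -1 ≤ 0; row 3: entry -1/3 ≤ 0. Minimum is 3 at row 1 (x_2 leaves); pivot element 1/3.
After the second pivot the z-row RHS is 10 − (-2)·3 = 16.

16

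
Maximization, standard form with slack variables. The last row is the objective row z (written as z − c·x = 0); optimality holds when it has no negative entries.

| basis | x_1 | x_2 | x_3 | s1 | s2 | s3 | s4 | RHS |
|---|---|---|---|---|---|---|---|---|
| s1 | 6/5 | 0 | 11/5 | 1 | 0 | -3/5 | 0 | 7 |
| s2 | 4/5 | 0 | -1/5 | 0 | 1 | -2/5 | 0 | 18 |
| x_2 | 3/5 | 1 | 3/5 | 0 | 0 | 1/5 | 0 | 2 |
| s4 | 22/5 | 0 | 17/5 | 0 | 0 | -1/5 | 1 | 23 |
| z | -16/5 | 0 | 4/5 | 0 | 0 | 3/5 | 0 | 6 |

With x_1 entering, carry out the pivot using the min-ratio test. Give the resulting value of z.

Ratio test on column x_1 — row 1: 7/(6/5) = 35/6; row 2: 18/(4/5) = 45/2; row 3: 2/(3/5) = 10/3; row 4: 23/(22/5) = 115/22. Minimum is 10/3 at row 3 (x_2 leaves); pivot element 3/5.
Pivot on row 3; the z-row RHS becomes 6 − (-16/5)·(10/3) = 50/3.

50/3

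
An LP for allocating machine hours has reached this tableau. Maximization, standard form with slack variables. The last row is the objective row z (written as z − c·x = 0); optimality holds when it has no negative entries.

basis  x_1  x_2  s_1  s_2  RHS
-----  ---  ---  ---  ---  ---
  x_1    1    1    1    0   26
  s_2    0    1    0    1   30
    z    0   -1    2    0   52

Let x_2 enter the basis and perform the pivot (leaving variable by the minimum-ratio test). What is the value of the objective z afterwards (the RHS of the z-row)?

78

Ratio test on column x_2 — row 1: 26/1 = 26; row 2: 30/1 = 30. Minimum is 26 at row 1 (x_1 leaves); pivot element 1.
Pivot on row 1; the z-row RHS becomes 52 − (-1)·26 = 78.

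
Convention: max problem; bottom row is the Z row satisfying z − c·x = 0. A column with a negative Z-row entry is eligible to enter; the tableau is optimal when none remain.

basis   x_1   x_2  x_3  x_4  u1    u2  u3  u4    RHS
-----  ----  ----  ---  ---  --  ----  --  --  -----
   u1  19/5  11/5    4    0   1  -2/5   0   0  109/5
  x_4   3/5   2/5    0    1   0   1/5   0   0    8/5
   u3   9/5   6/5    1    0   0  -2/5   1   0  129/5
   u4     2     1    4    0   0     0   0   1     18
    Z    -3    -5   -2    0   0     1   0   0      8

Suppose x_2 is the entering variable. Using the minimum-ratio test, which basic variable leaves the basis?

Column x_2 entries and ratios — u1: (109/5)/(11/5) = 109/11; x_4: (8/5)/(2/5) = 4; u3: (129/5)/(6/5) = 43/2; u4: 18/1 = 18.
Smallest ratio is 4 in the row of x_4, so x_4 leaves.

x_4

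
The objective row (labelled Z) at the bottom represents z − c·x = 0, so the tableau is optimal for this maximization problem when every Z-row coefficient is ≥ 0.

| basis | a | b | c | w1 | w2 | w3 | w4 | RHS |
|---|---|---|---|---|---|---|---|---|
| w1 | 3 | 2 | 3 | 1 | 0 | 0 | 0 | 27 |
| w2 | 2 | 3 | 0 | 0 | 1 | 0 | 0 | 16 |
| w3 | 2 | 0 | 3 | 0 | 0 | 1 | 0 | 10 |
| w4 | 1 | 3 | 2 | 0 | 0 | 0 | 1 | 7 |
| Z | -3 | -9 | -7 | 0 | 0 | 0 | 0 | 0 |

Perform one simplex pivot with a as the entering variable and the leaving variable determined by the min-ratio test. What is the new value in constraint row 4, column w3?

Ratio test on column a — row 1: 27/3 = 9; row 2: 16/2 = 8; row 3: 10/2 = 5; row 4: 7/1 = 7. Minimum is 5 at row 3 (w3 leaves); pivot element 2.
Divide row 3 by 2; eliminate column a from the other rows.
Row 4 update in column w3: 0 − 1·(1/2) = -1/2.

-1/2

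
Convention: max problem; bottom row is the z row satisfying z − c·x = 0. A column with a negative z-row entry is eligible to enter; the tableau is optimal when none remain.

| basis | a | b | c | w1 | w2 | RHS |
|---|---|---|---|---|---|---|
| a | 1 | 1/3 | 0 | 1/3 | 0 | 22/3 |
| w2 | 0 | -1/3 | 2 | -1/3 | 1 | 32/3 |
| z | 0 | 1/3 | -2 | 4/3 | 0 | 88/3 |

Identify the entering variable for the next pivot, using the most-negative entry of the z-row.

Negative z-row entries: c: -2.
The most negative is -2 in column c, so c enters.

c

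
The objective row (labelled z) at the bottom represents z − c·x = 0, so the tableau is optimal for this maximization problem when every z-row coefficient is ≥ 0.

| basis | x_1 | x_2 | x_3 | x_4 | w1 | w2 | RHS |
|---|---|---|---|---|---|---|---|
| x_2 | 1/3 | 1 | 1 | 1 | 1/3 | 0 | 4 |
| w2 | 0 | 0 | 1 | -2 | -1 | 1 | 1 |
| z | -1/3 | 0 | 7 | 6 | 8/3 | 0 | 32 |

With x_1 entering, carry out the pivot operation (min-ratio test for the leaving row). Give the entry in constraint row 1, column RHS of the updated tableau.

Ratio test on column x_1 — row 1: 4/(1/3) = 12; row 2: entry 0 ≤ 0. Minimum is 12 at row 1 (x_2 leaves); pivot element 1/3.
Divide row 1 by 1/3; eliminate column x_1 from the other rows.
In the new row 1, the RHS entry is the old entry divided by the pivot: 4/(1/3) = 12.

12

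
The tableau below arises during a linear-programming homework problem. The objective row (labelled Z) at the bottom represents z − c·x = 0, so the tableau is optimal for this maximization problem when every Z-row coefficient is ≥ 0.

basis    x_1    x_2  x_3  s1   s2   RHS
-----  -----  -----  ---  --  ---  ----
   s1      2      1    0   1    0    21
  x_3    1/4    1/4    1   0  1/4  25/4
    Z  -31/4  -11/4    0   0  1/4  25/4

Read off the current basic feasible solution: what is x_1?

0

x_1 is not in the basis, so in the current basic feasible solution x_1 = 0.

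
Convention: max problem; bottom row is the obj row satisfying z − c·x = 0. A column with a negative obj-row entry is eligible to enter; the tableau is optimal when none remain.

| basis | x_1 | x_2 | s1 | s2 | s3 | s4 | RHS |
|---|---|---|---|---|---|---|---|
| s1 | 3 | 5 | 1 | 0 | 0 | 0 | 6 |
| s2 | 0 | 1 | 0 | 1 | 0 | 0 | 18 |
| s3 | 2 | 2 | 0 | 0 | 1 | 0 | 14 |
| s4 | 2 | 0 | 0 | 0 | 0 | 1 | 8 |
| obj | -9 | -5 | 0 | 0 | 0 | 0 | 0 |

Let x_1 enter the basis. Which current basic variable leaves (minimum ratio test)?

s1

Column x_1 entries and ratios — s1: 6/3 = 2; s2: 0 ≤ 0, skip; s3: 14/2 = 7; s4: 8/2 = 4.
Smallest ratio is 2 in the row of s1, so s1 leaves.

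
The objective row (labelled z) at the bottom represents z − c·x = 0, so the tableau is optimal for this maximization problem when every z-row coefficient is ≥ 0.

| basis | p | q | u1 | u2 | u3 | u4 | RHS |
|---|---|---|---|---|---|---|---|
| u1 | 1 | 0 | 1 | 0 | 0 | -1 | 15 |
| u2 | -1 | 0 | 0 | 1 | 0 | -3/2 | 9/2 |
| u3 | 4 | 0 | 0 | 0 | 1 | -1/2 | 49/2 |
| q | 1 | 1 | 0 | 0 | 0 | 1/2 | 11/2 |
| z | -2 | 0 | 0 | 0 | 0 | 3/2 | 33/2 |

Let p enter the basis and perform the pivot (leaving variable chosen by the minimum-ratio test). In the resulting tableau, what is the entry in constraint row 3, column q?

Ratio test on column p — row 1: 15/1 = 15; row 2: entry -1 ≤ 0; row 3: (49/2)/4 = 49/8; row 4: (11/2)/1 = 11/2. Minimum is 11/2 at row 4 (q leaves); pivot element 1.
Divide row 4 by 1; eliminate column p from the other rows.
Row 3 update in column q: 0 − 4·1 = -4.

-4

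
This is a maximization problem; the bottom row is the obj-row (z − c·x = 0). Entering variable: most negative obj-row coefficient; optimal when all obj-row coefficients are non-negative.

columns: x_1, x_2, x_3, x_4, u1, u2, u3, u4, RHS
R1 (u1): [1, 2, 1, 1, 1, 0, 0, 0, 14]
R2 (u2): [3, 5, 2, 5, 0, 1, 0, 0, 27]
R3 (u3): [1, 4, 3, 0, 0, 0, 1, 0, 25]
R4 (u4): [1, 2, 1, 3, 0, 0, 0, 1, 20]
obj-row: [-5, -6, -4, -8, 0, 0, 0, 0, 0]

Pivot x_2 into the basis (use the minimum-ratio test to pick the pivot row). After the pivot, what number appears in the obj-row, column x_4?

Ratio test on column x_2 — row 1: 14/2 = 7; row 2: 27/5 = 27/5; row 3: 25/4 = 25/4; row 4: 20/2 = 10. Minimum is 27/5 at row 2 (u2 leaves); pivot element 5.
Divide row 2 by 5; eliminate column x_2 from the other rows.
obj-row update in column x_4: -8 − (-6)·1 = -2.

-2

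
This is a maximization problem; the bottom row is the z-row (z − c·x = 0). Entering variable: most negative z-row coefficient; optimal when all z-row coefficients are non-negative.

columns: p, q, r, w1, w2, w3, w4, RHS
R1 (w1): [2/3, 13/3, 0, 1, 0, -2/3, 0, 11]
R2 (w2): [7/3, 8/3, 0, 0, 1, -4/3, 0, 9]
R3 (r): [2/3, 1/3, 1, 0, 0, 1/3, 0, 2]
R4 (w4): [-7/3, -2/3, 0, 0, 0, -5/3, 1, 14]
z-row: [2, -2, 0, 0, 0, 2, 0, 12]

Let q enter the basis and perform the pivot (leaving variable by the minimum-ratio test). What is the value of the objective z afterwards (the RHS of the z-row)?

Ratio test on column q — row 1: 11/(13/3) = 33/13; row 2: 9/(8/3) = 27/8; row 3: 2/(1/3) = 6; row 4: entry -2/3 ≤ 0. Minimum is 33/13 at row 1 (w1 leaves); pivot element 13/3.
Pivot on row 1; the z-row RHS becomes 12 − (-2)·(33/13) = 222/13.

222/13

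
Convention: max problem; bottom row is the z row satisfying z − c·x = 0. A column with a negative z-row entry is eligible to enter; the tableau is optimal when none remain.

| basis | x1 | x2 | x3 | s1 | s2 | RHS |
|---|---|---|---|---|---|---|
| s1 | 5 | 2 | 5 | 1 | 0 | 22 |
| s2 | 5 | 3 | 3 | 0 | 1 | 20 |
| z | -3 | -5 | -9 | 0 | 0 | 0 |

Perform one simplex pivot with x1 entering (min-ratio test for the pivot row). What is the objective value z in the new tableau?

12

Ratio test on column x1 — row 1: 22/5 = 22/5; row 2: 20/5 = 4. Minimum is 4 at row 2 (s2 leaves); pivot element 5.
Pivot on row 2; the z-row RHS becomes 0 − (-3)·4 = 12.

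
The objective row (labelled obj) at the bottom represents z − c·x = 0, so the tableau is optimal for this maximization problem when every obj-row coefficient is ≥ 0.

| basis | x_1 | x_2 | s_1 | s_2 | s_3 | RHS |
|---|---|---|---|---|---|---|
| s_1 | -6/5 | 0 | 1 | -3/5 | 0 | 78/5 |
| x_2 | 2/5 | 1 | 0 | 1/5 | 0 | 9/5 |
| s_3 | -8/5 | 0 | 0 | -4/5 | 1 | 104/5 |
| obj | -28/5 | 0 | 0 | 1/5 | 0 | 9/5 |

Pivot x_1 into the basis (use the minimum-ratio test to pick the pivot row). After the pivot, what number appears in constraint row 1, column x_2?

3

Ratio test on column x_1 — row 1: entry -6/5 ≤ 0; row 2: (9/5)/(2/5) = 9/2; row 3: entry -8/5 ≤ 0. Minimum is 9/2 at row 2 (x_2 leaves); pivot element 2/5.
Divide row 2 by 2/5; eliminate column x_1 from the other rows.
Row 1 update in column x_2: 0 − (-6/5)·(5/2) = 3.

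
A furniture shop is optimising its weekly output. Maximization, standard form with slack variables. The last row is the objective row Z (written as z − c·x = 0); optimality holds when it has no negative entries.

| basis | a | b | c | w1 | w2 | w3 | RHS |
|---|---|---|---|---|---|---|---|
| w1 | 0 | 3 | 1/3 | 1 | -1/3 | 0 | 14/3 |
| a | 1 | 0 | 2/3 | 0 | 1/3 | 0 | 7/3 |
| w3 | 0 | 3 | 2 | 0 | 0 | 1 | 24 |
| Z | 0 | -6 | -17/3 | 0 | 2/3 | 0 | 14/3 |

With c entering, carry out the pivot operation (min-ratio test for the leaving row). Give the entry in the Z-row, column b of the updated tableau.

Ratio test on column c — row 1: (14/3)/(1/3) = 14; row 2: (7/3)/(2/3) = 7/2; row 3: 24/2 = 12. Minimum is 7/2 at row 2 (a leaves); pivot element 2/3.
Divide row 2 by 2/3; eliminate column c from the other rows.
Z-row update in column b: -6 − (-17/3)·0 = -6.

-6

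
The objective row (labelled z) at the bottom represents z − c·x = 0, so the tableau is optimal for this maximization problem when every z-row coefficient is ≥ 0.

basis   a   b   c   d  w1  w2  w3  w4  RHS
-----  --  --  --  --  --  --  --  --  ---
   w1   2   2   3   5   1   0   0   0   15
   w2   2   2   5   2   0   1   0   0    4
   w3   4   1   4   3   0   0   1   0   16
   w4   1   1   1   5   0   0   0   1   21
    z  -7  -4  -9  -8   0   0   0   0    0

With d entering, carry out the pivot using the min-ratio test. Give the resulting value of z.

16

Ratio test on column d — row 1: 15/5 = 3; row 2: 4/2 = 2; row 3: 16/3 = 16/3; row 4: 21/5 = 21/5. Minimum is 2 at row 2 (w2 leaves); pivot element 2.
Pivot on row 2; the z-row RHS becomes 0 − (-8)·2 = 16.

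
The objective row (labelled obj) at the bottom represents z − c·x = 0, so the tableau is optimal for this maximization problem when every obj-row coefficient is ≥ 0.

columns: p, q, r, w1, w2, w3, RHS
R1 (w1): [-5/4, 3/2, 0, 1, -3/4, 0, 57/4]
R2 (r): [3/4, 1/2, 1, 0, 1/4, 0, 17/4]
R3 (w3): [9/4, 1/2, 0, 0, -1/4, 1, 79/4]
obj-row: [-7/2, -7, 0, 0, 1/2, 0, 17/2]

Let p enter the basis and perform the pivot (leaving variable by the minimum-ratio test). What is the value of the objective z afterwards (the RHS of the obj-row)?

Ratio test on column p — row 1: entry -5/4 ≤ 0; row 2: (17/4)/(3/4) = 17/3; row 3: (79/4)/(9/4) = 79/9. Minimum is 17/3 at row 2 (r leaves); pivot element 3/4.
Pivot on row 2; the obj-row RHS becomes 17/2 − (-7/2)·(17/3) = 85/3.

85/3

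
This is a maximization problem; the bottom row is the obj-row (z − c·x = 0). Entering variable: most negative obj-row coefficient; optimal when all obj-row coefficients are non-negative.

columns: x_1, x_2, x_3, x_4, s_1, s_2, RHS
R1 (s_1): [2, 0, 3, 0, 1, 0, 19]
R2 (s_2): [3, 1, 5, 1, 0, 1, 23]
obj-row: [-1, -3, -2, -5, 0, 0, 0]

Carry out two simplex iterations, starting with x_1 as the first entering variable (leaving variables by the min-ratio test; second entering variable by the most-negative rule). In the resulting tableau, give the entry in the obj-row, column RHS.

115

Ratio test on column x_1 — row 1: 19/2 = 19/2; row 2: 23/3 = 23/3. Minimum is 23/3 at row 2 (s_2 leaves); pivot element 3.
Divide row 2 by 3; eliminate column x_1 from the other rows.
Second iteration: most negative obj-row entry is -14/3 in column x_4, so x_4 enters.
Ratio test on column x_4 — row 1: entry -2/3 ≤ 0; row 2: (23/3)/(1/3) = 23. Minimum is 23 at row 2 (x_1 leaves); pivot element 1/3.
Divide row 2 by 1/3; eliminate column x_4 from the other rows.
After both pivots, the entry at the obj-row, column RHS is 115.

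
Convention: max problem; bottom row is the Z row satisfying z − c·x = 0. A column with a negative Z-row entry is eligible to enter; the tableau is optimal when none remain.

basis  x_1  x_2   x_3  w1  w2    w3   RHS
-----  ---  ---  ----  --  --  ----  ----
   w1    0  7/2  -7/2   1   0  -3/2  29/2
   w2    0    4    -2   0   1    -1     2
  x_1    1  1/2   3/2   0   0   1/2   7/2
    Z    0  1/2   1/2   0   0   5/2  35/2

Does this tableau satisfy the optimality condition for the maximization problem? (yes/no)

yes

Every Z-row coefficient is ≥ 0, so the tableau is optimal.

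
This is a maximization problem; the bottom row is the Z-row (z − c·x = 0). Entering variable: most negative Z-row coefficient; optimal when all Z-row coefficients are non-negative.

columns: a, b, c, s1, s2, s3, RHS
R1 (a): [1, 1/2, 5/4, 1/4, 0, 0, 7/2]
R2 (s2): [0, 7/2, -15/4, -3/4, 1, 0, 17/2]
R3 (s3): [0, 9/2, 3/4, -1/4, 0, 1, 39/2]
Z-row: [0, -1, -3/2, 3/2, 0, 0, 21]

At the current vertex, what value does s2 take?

s2 is basic (row 2); its value is the RHS of that row, 17/2.

17/2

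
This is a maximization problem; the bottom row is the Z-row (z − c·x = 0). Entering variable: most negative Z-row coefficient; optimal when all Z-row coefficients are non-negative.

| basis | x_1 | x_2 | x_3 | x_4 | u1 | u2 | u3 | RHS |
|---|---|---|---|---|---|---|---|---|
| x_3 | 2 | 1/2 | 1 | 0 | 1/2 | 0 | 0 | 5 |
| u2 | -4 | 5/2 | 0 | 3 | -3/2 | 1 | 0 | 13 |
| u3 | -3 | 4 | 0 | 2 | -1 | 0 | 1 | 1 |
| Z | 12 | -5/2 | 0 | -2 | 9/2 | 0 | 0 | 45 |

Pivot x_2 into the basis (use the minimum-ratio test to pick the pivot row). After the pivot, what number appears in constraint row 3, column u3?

1/4

Ratio test on column x_2 — row 1: 5/(1/2) = 10; row 2: 13/(5/2) = 26/5; row 3: 1/4 = 1/4. Minimum is 1/4 at row 3 (u3 leaves); pivot element 4.
Divide row 3 by 4; eliminate column x_2 from the other rows.
In the new row 3, the u3 entry is the old entry divided by the pivot: 1/4 = 1/4.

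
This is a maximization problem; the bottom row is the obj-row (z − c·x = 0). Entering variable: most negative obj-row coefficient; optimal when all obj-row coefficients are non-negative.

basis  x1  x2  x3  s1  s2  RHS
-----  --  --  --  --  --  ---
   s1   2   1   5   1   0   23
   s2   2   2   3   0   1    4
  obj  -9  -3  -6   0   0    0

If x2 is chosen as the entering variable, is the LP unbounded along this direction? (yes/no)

no

Column x2 has positive entries in row(s) 1, 2, so the ratio test bounds it — not unbounded.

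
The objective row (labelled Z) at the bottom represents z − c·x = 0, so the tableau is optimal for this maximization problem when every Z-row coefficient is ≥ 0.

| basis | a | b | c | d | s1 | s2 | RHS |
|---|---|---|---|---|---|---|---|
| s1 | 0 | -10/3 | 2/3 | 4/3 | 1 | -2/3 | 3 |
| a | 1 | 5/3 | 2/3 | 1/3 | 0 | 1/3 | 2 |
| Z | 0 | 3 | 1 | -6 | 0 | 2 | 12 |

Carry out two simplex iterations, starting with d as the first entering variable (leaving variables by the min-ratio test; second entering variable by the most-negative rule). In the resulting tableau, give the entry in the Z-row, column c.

32/5

Ratio test on column d — row 1: 3/(4/3) = 9/4; row 2: 2/(1/3) = 6. Minimum is 9/4 at row 1 (s1 leaves); pivot element 4/3.
Divide row 1 by 4/3; eliminate column d from the other rows.
Second iteration: most negative Z-row entry is -12 in column b, so b enters.
Ratio test on column b — row 1: entry -5/2 ≤ 0; row 2: (5/4)/(5/2) = 1/2. Minimum is 1/2 at row 2 (a leaves); pivot element 5/2.
Divide row 2 by 5/2; eliminate column b from the other rows.
After both pivots, the entry at the Z-row, column c is 32/5.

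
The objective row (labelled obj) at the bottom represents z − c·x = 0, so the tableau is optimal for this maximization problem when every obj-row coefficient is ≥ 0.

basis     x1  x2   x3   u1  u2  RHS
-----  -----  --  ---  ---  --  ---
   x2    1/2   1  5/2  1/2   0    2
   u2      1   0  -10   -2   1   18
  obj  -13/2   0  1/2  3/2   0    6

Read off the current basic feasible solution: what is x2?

2

x2 is basic (row 1); its value is the RHS of that row, 2.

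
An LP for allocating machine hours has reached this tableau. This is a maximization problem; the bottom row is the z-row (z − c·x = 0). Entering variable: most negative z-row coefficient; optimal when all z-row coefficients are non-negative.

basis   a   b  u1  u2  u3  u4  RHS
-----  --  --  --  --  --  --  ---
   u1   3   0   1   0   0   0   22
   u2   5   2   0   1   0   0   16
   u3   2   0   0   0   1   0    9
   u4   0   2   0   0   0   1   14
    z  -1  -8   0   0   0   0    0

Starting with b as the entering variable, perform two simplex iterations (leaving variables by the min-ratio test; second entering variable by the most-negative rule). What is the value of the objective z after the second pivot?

282/5

Ratio test on column b — row 1: entry 0 ≤ 0; row 2: 16/2 = 8; row 3: entry 0 ≤ 0; row 4: 14/2 = 7. Minimum is 7 at row 4 (u4 leaves); pivot element 2.
Pivot on row 4; the z-row RHS becomes 0 − (-8)·7 = 56.
Next entering variable (most negative z-row entry -1): a.
Ratio test on column a — row 1: 22/3 = 22/3; row 2: 2/5 = 2/5; row 3: 9/2 = 9/2; row 4: entry 0 ≤ 0. Minimum is 2/5 at row 2 (u2 leaves); pivot element 5.
After the second pivot the z-row RHS is 56 − (-1)·(2/5) = 282/5.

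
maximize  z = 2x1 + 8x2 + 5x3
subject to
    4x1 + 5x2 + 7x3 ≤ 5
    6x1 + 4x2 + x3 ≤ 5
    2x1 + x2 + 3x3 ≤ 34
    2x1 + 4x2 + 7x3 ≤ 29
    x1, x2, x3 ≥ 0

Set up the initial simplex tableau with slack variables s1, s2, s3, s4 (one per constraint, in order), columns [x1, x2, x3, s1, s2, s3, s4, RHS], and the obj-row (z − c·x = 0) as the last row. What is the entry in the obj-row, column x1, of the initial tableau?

The obj-row carries the negated objective coefficients: the x1 entry is -2.

-2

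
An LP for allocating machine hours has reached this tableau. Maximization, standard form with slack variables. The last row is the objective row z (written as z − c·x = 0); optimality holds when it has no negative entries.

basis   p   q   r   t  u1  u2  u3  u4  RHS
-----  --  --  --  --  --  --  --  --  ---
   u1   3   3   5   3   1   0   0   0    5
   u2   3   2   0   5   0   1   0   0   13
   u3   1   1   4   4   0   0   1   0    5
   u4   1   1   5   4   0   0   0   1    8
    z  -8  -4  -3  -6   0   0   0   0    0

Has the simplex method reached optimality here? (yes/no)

The z-row has a negative entry -8 in column p, so it is not optimal.

no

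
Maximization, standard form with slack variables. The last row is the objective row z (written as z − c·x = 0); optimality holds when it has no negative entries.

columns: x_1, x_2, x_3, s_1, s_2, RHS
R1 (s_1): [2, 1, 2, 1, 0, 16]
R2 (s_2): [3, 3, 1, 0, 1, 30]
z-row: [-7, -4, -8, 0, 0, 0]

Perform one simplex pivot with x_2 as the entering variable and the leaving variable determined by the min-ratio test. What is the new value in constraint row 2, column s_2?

Ratio test on column x_2 — row 1: 16/1 = 16; row 2: 30/3 = 10. Minimum is 10 at row 2 (s_2 leaves); pivot element 3.
Divide row 2 by 3; eliminate column x_2 from the other rows.
In the new row 2, the s_2 entry is the old entry divided by the pivot: 1/3 = 1/3.

1/3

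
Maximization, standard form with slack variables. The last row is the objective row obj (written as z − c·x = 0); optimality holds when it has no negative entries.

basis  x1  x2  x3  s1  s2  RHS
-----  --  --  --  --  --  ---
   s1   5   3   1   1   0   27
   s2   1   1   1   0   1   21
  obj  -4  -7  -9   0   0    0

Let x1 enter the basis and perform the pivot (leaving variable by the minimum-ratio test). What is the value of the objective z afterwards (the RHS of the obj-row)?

Ratio test on column x1 — row 1: 27/5 = 27/5; row 2: 21/1 = 21. Minimum is 27/5 at row 1 (s1 leaves); pivot element 5.
Pivot on row 1; the obj-row RHS becomes 0 − (-4)·(27/5) = 108/5.

108/5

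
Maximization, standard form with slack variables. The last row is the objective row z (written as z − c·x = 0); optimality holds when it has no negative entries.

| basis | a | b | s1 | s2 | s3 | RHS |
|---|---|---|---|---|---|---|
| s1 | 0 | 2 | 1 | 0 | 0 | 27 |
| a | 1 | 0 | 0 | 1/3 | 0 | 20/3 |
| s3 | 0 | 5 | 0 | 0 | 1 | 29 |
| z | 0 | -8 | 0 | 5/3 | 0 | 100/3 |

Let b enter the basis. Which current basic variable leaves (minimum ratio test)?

Column b entries and ratios — s1: 27/2 = 27/2; a: 0 ≤ 0, skip; s3: 29/5 = 29/5.
Smallest ratio is 29/5 in the row of s3, so s3 leaves.

s3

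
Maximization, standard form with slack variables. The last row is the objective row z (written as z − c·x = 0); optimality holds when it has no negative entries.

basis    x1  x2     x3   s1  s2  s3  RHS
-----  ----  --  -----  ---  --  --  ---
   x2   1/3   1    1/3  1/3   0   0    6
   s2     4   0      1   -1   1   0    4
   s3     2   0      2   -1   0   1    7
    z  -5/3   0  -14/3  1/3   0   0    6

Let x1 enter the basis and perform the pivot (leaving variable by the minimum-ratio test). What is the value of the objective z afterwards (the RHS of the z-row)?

23/3

Ratio test on column x1 — row 1: 6/(1/3) = 18; row 2: 4/4 = 1; row 3: 7/2 = 7/2. Minimum is 1 at row 2 (s2 leaves); pivot element 4.
Pivot on row 2; the z-row RHS becomes 6 − (-5/3)·1 = 23/3.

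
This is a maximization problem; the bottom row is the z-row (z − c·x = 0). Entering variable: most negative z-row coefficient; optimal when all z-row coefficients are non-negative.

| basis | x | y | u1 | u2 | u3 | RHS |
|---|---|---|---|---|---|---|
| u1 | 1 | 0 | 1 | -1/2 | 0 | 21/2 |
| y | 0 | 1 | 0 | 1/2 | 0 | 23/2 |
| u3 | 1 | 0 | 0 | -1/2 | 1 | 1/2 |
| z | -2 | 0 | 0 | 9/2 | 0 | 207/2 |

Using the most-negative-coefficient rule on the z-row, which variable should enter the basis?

Negative z-row entries: x: -2.
The most negative is -2 in column x, so x enters.

x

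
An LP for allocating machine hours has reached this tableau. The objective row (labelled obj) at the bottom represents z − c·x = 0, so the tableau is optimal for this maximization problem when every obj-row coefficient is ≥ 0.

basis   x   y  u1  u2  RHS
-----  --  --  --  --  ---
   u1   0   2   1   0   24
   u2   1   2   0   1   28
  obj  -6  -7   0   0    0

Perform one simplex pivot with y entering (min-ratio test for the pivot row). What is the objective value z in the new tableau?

Ratio test on column y — row 1: 24/2 = 12; row 2: 28/2 = 14. Minimum is 12 at row 1 (u1 leaves); pivot element 2.
Pivot on row 1; the obj-row RHS becomes 0 − (-7)·12 = 84.

84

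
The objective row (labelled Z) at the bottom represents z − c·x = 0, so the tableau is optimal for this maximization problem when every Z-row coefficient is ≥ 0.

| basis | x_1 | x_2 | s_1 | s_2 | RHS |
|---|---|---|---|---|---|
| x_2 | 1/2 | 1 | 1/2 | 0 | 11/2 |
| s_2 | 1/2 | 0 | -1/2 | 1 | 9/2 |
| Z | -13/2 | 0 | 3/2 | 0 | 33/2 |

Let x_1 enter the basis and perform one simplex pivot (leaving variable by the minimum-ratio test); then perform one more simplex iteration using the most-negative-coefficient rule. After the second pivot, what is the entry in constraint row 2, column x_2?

1

Ratio test on column x_1 — row 1: (11/2)/(1/2) = 11; row 2: (9/2)/(1/2) = 9. Minimum is 9 at row 2 (s_2 leaves); pivot element 1/2.
Divide row 2 by 1/2; eliminate column x_1 from the other rows.
Second iteration: most negative Z-row entry is -5 in column s_1, so s_1 enters.
Ratio test on column s_1 — row 1: 1/1 = 1; row 2: entry -1 ≤ 0. Minimum is 1 at row 1 (x_2 leaves); pivot element 1.
Divide row 1 by 1; eliminate column s_1 from the other rows.
After both pivots, the entry at constraint row 2, column x_2 is 1.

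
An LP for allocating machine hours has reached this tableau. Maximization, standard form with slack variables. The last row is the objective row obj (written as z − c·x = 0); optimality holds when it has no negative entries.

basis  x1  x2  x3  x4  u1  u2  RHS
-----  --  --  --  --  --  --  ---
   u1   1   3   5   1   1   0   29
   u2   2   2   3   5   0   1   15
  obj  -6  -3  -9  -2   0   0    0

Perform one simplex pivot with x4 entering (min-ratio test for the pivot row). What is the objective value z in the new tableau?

6

Ratio test on column x4 — row 1: 29/1 = 29; row 2: 15/5 = 3. Minimum is 3 at row 2 (u2 leaves); pivot element 5.
Pivot on row 2; the obj-row RHS becomes 0 − (-2)·3 = 6.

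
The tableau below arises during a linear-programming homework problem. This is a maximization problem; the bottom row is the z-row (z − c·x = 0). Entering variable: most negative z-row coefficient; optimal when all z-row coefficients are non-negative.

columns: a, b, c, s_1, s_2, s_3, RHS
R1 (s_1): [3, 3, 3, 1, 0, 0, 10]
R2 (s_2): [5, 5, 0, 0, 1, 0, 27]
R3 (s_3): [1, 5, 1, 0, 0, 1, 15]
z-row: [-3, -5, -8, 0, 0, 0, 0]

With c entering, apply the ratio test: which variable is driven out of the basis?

s_1

Column c entries and ratios — s_1: 10/3 = 10/3; s_2: 0 ≤ 0, skip; s_3: 15/1 = 15.
Smallest ratio is 10/3 in the row of s_1, so s_1 leaves.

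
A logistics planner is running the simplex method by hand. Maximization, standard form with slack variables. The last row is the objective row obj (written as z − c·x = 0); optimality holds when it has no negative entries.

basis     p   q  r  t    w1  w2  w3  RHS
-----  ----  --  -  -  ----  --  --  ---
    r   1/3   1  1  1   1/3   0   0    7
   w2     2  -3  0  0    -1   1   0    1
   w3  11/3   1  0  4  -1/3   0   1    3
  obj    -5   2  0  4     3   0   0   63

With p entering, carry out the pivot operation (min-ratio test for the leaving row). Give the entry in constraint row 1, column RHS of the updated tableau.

41/6

Ratio test on column p — row 1: 7/(1/3) = 21; row 2: 1/2 = 1/2; row 3: 3/(11/3) = 9/11. Minimum is 1/2 at row 2 (w2 leaves); pivot element 2.
Divide row 2 by 2; eliminate column p from the other rows.
Row 1 update in column RHS: 7 − (1/3)·(1/2) = 41/6.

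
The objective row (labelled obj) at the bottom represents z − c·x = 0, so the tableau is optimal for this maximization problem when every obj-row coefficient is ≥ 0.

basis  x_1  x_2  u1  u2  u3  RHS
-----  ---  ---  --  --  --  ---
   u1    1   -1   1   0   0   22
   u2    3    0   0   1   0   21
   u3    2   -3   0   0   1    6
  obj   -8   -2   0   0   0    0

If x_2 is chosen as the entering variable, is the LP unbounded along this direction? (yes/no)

Every constraint-row entry in column x_2 is ≤ 0, so increasing x_2 is unbounded.

yes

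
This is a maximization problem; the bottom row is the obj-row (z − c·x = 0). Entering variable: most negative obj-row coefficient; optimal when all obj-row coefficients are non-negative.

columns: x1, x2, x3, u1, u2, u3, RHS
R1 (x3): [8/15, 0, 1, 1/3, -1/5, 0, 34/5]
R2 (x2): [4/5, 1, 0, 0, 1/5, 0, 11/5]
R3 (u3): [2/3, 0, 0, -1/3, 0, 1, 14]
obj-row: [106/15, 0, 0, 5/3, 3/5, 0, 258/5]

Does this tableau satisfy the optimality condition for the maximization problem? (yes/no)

Every obj-row coefficient is ≥ 0, so the tableau is optimal.

yes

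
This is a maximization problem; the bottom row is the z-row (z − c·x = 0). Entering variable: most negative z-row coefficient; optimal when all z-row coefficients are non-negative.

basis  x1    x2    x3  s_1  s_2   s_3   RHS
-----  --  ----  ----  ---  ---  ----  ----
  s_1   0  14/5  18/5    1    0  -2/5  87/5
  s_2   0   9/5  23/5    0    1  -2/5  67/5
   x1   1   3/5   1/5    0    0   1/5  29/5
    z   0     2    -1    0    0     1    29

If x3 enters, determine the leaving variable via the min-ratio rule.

s_2

Column x3 entries and ratios — s_1: (87/5)/(18/5) = 29/6; s_2: (67/5)/(23/5) = 67/23; x1: (29/5)/(1/5) = 29.
Smallest ratio is 67/23 in the row of s_2, so s_2 leaves.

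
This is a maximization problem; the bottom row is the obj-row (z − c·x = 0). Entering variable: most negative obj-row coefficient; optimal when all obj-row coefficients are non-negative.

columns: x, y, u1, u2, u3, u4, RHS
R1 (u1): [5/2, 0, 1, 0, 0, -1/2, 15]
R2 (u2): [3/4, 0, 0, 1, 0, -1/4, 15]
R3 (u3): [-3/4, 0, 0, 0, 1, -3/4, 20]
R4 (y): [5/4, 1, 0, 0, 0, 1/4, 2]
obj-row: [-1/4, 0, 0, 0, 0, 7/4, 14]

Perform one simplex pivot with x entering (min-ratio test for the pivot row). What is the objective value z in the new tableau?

72/5

Ratio test on column x — row 1: 15/(5/2) = 6; row 2: 15/(3/4) = 20; row 3: entry -3/4 ≤ 0; row 4: 2/(5/4) = 8/5. Minimum is 8/5 at row 4 (y leaves); pivot element 5/4.
Pivot on row 4; the obj-row RHS becomes 14 − (-1/4)·(8/5) = 72/5.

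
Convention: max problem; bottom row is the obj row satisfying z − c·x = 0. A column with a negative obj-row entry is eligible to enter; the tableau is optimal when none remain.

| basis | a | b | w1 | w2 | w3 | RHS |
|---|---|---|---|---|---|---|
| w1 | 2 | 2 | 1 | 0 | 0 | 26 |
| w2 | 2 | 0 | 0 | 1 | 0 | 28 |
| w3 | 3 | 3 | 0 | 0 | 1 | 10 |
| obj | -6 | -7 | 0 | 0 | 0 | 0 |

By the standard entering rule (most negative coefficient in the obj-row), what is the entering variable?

b

Negative obj-row entries: a: -6, b: -7.
The most negative is -7 in column b, so b enters.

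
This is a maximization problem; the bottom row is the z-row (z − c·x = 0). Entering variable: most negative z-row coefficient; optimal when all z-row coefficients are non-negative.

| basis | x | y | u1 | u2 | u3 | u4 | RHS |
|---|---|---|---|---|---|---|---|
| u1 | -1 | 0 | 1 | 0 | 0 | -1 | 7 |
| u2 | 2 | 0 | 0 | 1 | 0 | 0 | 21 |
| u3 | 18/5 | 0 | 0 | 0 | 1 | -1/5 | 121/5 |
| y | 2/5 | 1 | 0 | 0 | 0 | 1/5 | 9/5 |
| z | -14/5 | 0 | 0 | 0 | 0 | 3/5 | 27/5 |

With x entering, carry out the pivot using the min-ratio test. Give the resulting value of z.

18

Ratio test on column x — row 1: entry -1 ≤ 0; row 2: 21/2 = 21/2; row 3: (121/5)/(18/5) = 121/18; row 4: (9/5)/(2/5) = 9/2. Minimum is 9/2 at row 4 (y leaves); pivot element 2/5.
Pivot on row 4; the z-row RHS becomes 27/5 − (-14/5)·(9/2) = 18.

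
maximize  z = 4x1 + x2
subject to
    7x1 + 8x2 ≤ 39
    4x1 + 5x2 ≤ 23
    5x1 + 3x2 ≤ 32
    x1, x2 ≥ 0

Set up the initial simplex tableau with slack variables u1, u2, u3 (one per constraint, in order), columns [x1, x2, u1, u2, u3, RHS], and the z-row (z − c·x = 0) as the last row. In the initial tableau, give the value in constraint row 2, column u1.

Slack u1 belongs to constraint 1; its column is the unit vector e_1, so the entry in row 2 is 0.

0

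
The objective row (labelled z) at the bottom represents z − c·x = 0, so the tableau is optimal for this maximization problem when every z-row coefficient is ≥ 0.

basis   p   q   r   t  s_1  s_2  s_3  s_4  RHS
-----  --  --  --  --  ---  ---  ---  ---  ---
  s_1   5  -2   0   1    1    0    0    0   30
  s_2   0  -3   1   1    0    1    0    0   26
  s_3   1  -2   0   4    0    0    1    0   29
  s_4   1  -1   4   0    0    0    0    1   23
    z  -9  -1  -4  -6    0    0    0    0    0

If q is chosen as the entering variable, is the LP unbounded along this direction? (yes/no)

yes

Every constraint-row entry in column q is ≤ 0, so increasing q is unbounded.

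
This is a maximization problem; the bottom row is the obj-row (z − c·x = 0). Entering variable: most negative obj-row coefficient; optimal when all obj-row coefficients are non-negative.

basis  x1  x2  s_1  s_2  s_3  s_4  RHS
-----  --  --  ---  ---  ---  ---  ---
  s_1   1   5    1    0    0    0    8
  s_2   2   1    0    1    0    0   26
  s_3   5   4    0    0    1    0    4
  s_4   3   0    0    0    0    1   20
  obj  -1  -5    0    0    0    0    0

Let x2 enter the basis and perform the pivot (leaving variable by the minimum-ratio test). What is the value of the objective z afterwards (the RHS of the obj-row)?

Ratio test on column x2 — row 1: 8/5 = 8/5; row 2: 26/1 = 26; row 3: 4/4 = 1; row 4: entry 0 ≤ 0. Minimum is 1 at row 3 (s_3 leaves); pivot element 4.
Pivot on row 3; the obj-row RHS becomes 0 − (-5)·1 = 5.

5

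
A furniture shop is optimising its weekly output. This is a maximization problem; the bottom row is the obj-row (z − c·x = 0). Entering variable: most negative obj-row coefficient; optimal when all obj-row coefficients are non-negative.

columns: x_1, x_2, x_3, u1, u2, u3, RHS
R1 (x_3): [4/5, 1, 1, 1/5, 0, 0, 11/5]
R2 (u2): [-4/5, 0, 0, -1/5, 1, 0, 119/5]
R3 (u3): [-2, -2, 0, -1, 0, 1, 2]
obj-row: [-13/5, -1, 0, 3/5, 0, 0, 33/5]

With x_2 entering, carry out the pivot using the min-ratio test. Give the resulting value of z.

Ratio test on column x_2 — row 1: (11/5)/1 = 11/5; row 2: entry 0 ≤ 0; row 3: entry -2 ≤ 0. Minimum is 11/5 at row 1 (x_3 leaves); pivot element 1.
Pivot on row 1; the obj-row RHS becomes 33/5 − (-1)·(11/5) = 44/5.

44/5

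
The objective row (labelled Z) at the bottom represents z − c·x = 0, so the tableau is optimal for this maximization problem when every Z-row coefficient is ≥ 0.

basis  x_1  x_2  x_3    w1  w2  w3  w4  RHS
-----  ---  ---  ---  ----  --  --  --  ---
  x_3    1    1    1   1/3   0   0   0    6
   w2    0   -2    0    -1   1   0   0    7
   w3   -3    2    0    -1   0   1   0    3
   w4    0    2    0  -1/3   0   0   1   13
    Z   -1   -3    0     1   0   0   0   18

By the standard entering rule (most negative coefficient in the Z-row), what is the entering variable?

x_2

Negative Z-row entries: x_1: -1, x_2: -3.
The most negative is -3 in column x_2, so x_2 enters.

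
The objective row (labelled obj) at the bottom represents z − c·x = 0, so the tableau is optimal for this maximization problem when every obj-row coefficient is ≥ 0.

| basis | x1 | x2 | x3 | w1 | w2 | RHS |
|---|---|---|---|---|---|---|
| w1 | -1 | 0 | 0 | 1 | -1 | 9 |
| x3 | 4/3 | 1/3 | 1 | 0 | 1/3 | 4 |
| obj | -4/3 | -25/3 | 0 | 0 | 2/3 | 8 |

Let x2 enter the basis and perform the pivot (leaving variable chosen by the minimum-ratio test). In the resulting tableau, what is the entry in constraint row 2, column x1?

Ratio test on column x2 — row 1: entry 0 ≤ 0; row 2: 4/(1/3) = 12. Minimum is 12 at row 2 (x3 leaves); pivot element 1/3.
Divide row 2 by 1/3; eliminate column x2 from the other rows.
In the new row 2, the x1 entry is the old entry divided by the pivot: (4/3)/(1/3) = 4.

4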